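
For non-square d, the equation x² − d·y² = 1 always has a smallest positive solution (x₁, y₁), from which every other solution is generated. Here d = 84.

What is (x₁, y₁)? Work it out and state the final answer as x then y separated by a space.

[9; 6,18] for √84; ℓ=2 ⇒ convergent index 1
k=0  a_k=9  p_k/q_k = 9/1
k=1  a_k=6  p_k/q_k = 55/6
(x₁, y₁) = (55, 6);  55² − 84·6² = 1 ✓

55 6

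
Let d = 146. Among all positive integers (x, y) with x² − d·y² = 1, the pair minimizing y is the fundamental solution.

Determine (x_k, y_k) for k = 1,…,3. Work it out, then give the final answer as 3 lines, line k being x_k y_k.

145 12
42049 3480
12194065 1009188

d=146: √d = [12; 12,24] (ℓ=2, even), read p_1/q_1
step 0: (12, 1)  from 12·(1,0) + (0,1)
step 1: (145, 12)  from 12·(12,1) + (1,0)
fundamental: x₁=145, y₁=12  (since 21025 − 146·144 = 1)
n=2: (145,12)∘(145,12) = (145·145+146·12·12, 145·12+12·145) = (42049,3480)
n=3: (42049,3480)∘(145,12) = (145·42049+146·12·3480, 145·3480+12·42049) = (12194065,1009188)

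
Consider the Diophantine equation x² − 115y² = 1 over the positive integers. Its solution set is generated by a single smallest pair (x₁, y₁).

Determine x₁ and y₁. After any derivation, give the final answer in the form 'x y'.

1126 105

d=115: √d = [10; 1,2,1,1,1,1,1,2,1,20] (ℓ=10, even), read p_9/q_9
k=0  a_k=10  p_k/q_k = 10/1
…
k=8  a_k=2  p_k/q_k = 815/76
k=9  a_k=1  p_k/q_k = 1126/105
fundamental: x₁=1126, y₁=105  (since 1267876 − 115·11025 = 1)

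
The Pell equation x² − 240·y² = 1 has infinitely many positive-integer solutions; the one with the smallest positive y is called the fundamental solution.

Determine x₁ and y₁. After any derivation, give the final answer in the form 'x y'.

31 2

[15; 2,30] for √240; ℓ=2 ⇒ convergent index 1
step 0: (15, 1)  from 15·(1,0) + (0,1)
step 1: (31, 2)  from 2·(15,1) + (1,0)
→ (31, 2).  Check: 31²=961, 240·2²=960, difference 1.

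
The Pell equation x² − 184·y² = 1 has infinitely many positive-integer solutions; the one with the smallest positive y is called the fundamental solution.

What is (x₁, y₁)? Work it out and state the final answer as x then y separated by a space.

√184 = [13; 1,1,3,2,1,2,1,2,3,1,1,26, …], period ℓ=12 (even) → k=11
step 0: (13, 1)  from 13·(1,0) + (0,1)
step 1: (14, 1)  from 1·(13,1) + (1,0)
step 2: (27, 2)  from 1·(14,1) + (13,1)
step 3: (95, 7)  from 3·(27,2) + (14,1)
step 4: (217, 16)  from 2·(95,7) + (27,2)
step 5: (312, 23)  from 1·(217,16) + (95,7)
step 6: (841, 62)  from 2·(312,23) + (217,16)
…
step 8: (3147, 232)  from 2·(1153,85) + (841,62)
…
step 10: (13741, 1013)  from 1·(10594,781) + (3147,232)
step 11: (24335, 1794)  from 1·(13741,1013) + (10594,781)
fundamental: x₁=24335, y₁=1794  (since 592192225 − 184·3218436 = 1)

24335 1794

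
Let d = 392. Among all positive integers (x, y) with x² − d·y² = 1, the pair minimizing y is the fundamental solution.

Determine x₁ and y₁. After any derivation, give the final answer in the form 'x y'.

99 5

d=392: √d = [19; 1,3,1,38] (ℓ=4, even), read p_3/q_3
a_0=19:  p_0=19·1+0=19,  q_0=19·0+1=1
…
a_2=3:  p_2=3·20+19=79,  q_2=3·1+1=4
a_3=1:  p_3=1·79+20=99,  q_3=1·4+1=5
fundamental: x₁=99, y₁=5  (since 9801 − 392·25 = 1)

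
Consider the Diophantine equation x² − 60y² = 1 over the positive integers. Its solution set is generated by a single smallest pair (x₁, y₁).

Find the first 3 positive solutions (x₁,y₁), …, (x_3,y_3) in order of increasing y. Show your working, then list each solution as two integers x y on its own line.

√60 → a₀=7, period (1,2,1,14); ℓ=4 even so k=3
k=0  a_k=7  p_k/q_k = 7/1
k=1  a_k=1  p_k/q_k = 8/1
k=2  a_k=2  p_k/q_k = 23/3
k=3  a_k=1  p_k/q_k = 31/4
(x₁, y₁) = (31, 4);  31² − 60·4² = 1 ✓
k=2:  x_2 = 31·31+60·4·4 = 1921,  y_2 = 31·4+4·31 = 248
k=3:  x_3 = 31·1921+60·4·248 = 119071,  y_3 = 31·248+4·1921 = 15372

31 4
1921 248
119071 15372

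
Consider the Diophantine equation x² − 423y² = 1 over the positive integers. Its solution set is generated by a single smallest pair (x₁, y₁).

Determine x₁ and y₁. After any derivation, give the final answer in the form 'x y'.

4607 224

[20; 1,1,3,4,3,1,1,40] for √423; ℓ=8 ⇒ convergent index 7
a_0=20:  p_0=20·1+0=20,  q_0=20·0+1=1
…
a_2=1:  p_2=1·21+20=41,  q_2=1·1+1=2
…
a_6=1:  p_6=1·1995+617=2612,  q_6=1·97+30=127
a_7=1:  p_7=1·2612+1995=4607,  q_7=1·127+97=224
fundamental: x₁=4607, y₁=224  (since 21224449 − 423·50176 = 1)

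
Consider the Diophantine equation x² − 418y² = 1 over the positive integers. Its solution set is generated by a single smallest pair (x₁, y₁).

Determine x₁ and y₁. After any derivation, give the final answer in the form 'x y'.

33857 1656

d=418: √d = [20; 2,4,20,4,2,40] (ℓ=6, even), read p_5/q_5
step 0: (20, 1)  from 20·(1,0) + (0,1)
…
step 2: (184, 9)  from 4·(41,2) + (20,1)
step 3: (3721, 182)  from 20·(184,9) + (41,2)
step 4: (15068, 737)  from 4·(3721,182) + (184,9)
step 5: (33857, 1656)  from 2·(15068,737) + (3721,182)
(x₁, y₁) = (33857, 1656);  33857² − 418·1656² = 1 ✓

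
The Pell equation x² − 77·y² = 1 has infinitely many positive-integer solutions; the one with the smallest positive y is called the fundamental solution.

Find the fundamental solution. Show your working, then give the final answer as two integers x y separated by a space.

√77 → a₀=8, period (1,3,2,3,1,16); ℓ=6 even so k=5
i=0: a=8 ⇒ p=8, q=1
…
i=2: a=3 ⇒ p=35, q=4
i=3: a=2 ⇒ p=79, q=9
i=4: a=3 ⇒ p=272, q=31
i=5: a=1 ⇒ p=351, q=40
(x₁, y₁) = (351, 40);  351² − 77·40² = 1 ✓

351 40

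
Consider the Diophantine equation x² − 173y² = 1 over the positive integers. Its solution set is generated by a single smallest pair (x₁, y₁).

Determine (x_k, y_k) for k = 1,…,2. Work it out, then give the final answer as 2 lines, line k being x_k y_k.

2499849 190060
12498490045601 950242601880

d=173: √d = [13; 6,1,1,6,26] (ℓ=5, odd), read p_9/q_9
step 0: (13, 1)  from 13·(1,0) + (0,1)
…
step 3: (171, 13)  from 1·(92,7) + (79,6)
step 4: (1118, 85)  from 6·(171,13) + (92,7)
…
step 8: (382343, 29069)  from 1·(205791,15646) + (176552,13423)
step 9: (2499849, 190060)  from 6·(382343,29069) + (205791,15646)
→ (2499849, 190060).  Check: 2499849²=6249245022801, 173·190060²=6249245022800, difference 1.
(2499849+190060√173)^2 = 12498490045601 + 950242601880√173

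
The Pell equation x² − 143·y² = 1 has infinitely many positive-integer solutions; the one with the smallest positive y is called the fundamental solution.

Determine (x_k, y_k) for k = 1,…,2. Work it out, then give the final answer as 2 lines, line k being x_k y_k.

√143 → a₀=11, period (1,22); ℓ=2 even so k=1
i=0: a=11 ⇒ p=11, q=1
i=1: a=1 ⇒ p=12, q=1
(x₁, y₁) = (12, 1);  12² − 143·1² = 1 ✓
k=2:  x_2 = 12·12+143·1·1 = 287,  y_2 = 12·1+1·12 = 24

12 1
287 24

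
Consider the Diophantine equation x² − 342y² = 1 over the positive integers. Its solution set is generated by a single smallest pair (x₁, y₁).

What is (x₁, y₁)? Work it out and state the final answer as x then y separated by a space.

√342 → a₀=18, period (2,36); ℓ=2 even so k=1
i=0: a=18 ⇒ p=18, q=1
i=1: a=2 ⇒ p=37, q=2
fundamental: x₁=37, y₁=2  (since 1369 − 342·4 = 1)

37 2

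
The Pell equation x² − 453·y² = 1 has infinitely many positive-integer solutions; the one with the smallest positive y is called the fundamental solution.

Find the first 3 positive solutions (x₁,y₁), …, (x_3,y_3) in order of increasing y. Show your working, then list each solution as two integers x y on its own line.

d=453: √d = [21; 3,1,1,10,14,10,1,1,3,42] (ℓ=10, even), read p_9/q_9
k=0  a_k=21  p_k/q_k = 21/1
…
k=6  a_k=10  p_k/q_k = 223565/10504
…
k=8  a_k=1  p_k/q_k = 469329/22051
k=9  a_k=3  p_k/q_k = 1653751/77700
fundamental: x₁=1653751, y₁=77700  (since 2734892370001 − 453·6037290000 = 1)
n=2: (1653751,77700)∘(1653751,77700) = (1653751·1653751+453·77700·77700, 1653751·77700+77700·1653751) = (5469784740001,256992905400)
n=3: (5469784740001,256992905400)∘(1653751,77700) = (1653751·5469784740001+453·77700·256992905400, 1653751·256992905400+77700·5469784740001) = (18091323967121133751,850004548596233100)

1653751 77700
5469784740001 256992905400
18091323967121133751 850004548596233100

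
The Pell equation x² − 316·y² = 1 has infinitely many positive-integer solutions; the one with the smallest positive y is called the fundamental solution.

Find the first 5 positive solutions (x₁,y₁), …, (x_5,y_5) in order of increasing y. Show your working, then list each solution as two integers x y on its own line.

[17; 1,3,2,8,2,3,1,34] for √316; ℓ=8 ⇒ convergent index 7
step 0: (17, 1)  from 17·(1,0) + (0,1)
step 1: (18, 1)  from 1·(17,1) + (1,0)
step 2: (71, 4)  from 3·(18,1) + (17,1)
step 3: (160, 9)  from 2·(71,4) + (18,1)
…
step 5: (2862, 161)  from 2·(1351,76) + (160,9)
step 6: (9937, 559)  from 3·(2862,161) + (1351,76)
step 7: (12799, 720)  from 1·(9937,559) + (2862,161)
(x₁, y₁) = (12799, 720);  12799² − 316·720² = 1 ✓
k=2:  x_2 = 12799·12799+316·720·720 = 327628801,  y_2 = 12799·720+720·12799 = 18430560
k=3:  x_3 = 12799·327628801+316·720·18430560 = 8386642035199,  y_3 = 12799·18430560+720·327628801 = 471785474160
k=4:  x_4 = 12799·8386642035199+316·720·471785474160 = 214681262489395201,  y_4 = 12799·471785474160+720·8386642035199 = 12076764549117120
k=5:  x_5 = 12799·214681262489395201+316·720·12076764549117120 = 5495410948816896319999,  y_5 = 12799·12076764549117120+720·214681262489395201 = 309141018456514563600

12799 720
327628801 18430560
8386642035199 471785474160
214681262489395201 12076764549117120
5495410948816896319999 309141018456514563600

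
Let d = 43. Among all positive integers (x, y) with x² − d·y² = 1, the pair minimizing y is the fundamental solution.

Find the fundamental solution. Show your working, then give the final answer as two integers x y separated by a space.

3482 531

[6; 1,1,3,1,5,1,3,1,1,12] for √43; ℓ=10 ⇒ convergent index 9
k=0  a_k=6  p_k/q_k = 6/1
…
k=2  a_k=1  p_k/q_k = 13/2
…
k=6  a_k=1  p_k/q_k = 400/61
…
k=8  a_k=1  p_k/q_k = 1941/296
k=9  a_k=1  p_k/q_k = 3482/531
→ (3482, 531).  Check: 3482²=12124324, 43·531²=12124323, difference 1.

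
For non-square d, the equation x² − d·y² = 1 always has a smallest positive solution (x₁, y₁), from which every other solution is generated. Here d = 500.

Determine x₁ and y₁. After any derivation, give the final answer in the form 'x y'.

√500 → a₀=22, period (2,1,3,2,1,…,1,2,44); ℓ=14 even so k=13
i=0: a=22 ⇒ p=22, q=1
i=1: a=2 ⇒ p=45, q=2
…
i=3: a=3 ⇒ p=246, q=11
…
i=5: a=1 ⇒ p=805, q=36
…
i=8: a=1 ⇒ p=15809, q=707
i=9: a=1 ⇒ p=30254, q=1353
i=10: a=2 ⇒ p=76317, q=3413
…
i=12: a=1 ⇒ p=335522, q=15005
i=13: a=2 ⇒ p=930249, q=41602
→ (930249, 41602).  Check: 930249²=865363202001, 500·41602²=865363202000, difference 1.

930249 41602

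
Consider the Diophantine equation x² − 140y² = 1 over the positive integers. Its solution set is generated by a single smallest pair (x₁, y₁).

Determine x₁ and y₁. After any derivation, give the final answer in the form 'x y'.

[11; 1,4,1,22] for √140; ℓ=4 ⇒ convergent index 3
a_0=11:  p_0=11·1+0=11,  q_0=11·0+1=1
a_1=1:  p_1=1·11+1=12,  q_1=1·1+0=1
a_2=4:  p_2=4·12+11=59,  q_2=4·1+1=5
a_3=1:  p_3=1·59+12=71,  q_3=1·5+1=6
(x₁, y₁) = (71, 6);  71² − 140·6² = 1 ✓

71 6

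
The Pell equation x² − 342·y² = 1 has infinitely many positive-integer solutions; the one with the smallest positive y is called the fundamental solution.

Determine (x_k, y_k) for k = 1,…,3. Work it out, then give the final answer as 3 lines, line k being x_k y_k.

d=342: √d = [18; 2,36] (ℓ=2, even), read p_1/q_1
i=0: a=18 ⇒ p=18, q=1
i=1: a=2 ⇒ p=37, q=2
→ (37, 2).  Check: 37²=1369, 342·2²=1368, difference 1.
(x_2, y_2) = (37·37 + 342·2·2, 37·2 + 2·37) = (2737, 148)
(x_3, y_3) = (37·2737 + 342·2·148, 37·148 + 2·2737) = (202501, 10950)

37 2
2737 148
202501 10950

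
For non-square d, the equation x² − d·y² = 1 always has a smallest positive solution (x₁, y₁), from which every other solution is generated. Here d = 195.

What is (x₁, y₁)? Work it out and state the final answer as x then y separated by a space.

d=195: √d = [13; 1,26] (ℓ=2, even), read p_1/q_1
a_0=13:  p_0=13·1+0=13,  q_0=13·0+1=1
a_1=1:  p_1=1·13+1=14,  q_1=1·1+0=1
fundamental: x₁=14, y₁=1  (since 196 − 195·1 = 1)

14 1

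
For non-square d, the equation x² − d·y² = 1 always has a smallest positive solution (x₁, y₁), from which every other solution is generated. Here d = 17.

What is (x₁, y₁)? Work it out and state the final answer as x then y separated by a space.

√17 → a₀=4, period (8); ℓ=1 odd so k=1
step 0: (4, 1)  from 4·(1,0) + (0,1)
step 1: (33, 8)  from 8·(4,1) + (1,0)
→ (33, 8).  Check: 33²=1089, 17·8²=1088, difference 1.

33 8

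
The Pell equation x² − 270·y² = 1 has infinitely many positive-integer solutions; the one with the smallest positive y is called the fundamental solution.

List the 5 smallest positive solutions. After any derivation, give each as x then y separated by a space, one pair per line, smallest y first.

d=270: √d = [16; 2,3,6,3,2,32] (ℓ=6, even), read p_5/q_5
a_0=16:  p_0=16·1+0=16,  q_0=16·0+1=1
a_1=2:  p_1=2·16+1=33,  q_1=2·1+0=2
a_2=3:  p_2=3·33+16=115,  q_2=3·2+1=7
a_3=6:  p_3=6·115+33=723,  q_3=6·7+2=44
a_4=3:  p_4=3·723+115=2284,  q_4=3·44+7=139
a_5=2:  p_5=2·2284+723=5291,  q_5=2·139+44=322
fundamental: x₁=5291, y₁=322  (since 27994681 − 270·103684 = 1)
(5291+322√270)^2 = 55989361 + 3407404√270
(5291+322√270)^3 = 592479412811 + 36057148806√270
(5291+322√270)^4 = 6269617090376641 + 381556745257688√270
(5291+322√270)^5 = 66345087457886202251 + 4037633442259705610√270

5291 322
55989361 3407404
592479412811 36057148806
6269617090376641 381556745257688
66345087457886202251 4037633442259705610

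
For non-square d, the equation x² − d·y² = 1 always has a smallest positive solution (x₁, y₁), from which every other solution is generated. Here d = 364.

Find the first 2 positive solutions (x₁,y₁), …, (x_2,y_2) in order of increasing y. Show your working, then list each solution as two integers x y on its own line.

d=364: √d = [19; 12,1,2,3,1,8,1,3,2,1,12,38] (ℓ=12, even), read p_11/q_11
step 0: (19, 1)  from 19·(1,0) + (0,1)
…
step 3: (725, 38)  from 2·(248,13) + (229,12)
…
step 10: (390371, 20461)  from 1·(270499,14178) + (119872,6283)
step 11: (4954951, 259710)  from 12·(390371,20461) + (270499,14178)
fundamental: x₁=4954951, y₁=259710  (since 24551539412401 − 364·67449284100 = 1)
(x_2, y_2) = (4954951·4954951 + 364·259710·259710, 4954951·259710 + 259710·4954951) = (49103078824801, 2573700648420)

4954951 259710
49103078824801 2573700648420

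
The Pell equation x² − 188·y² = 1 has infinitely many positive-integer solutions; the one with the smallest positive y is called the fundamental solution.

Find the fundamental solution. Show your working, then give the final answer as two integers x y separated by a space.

4607 336

√188 → a₀=13, period (1,2,2,6,2,2,1,26); ℓ=8 even so k=7
k=0  a_k=13  p_k/q_k = 13/1
…
k=3  a_k=2  p_k/q_k = 96/7
…
k=5  a_k=2  p_k/q_k = 1330/97
k=6  a_k=2  p_k/q_k = 3277/239
k=7  a_k=1  p_k/q_k = 4607/336
(x₁, y₁) = (4607, 336);  4607² − 188·336² = 1 ✓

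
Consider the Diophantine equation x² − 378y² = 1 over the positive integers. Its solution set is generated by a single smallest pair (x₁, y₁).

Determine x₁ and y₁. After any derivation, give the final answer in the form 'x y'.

√378 = [19; 2,3,1,4,1,3,2,38, …], period ℓ=8 (even) → k=7
step 0: (19, 1)  from 19·(1,0) + (0,1)
step 1: (39, 2)  from 2·(19,1) + (1,0)
…
step 3: (175, 9)  from 1·(136,7) + (39,2)
…
step 6: (3869, 199)  from 3·(1011,52) + (836,43)
step 7: (8749, 450)  from 2·(3869,199) + (1011,52)
(x₁, y₁) = (8749, 450);  8749² − 378·450² = 1 ✓

8749 450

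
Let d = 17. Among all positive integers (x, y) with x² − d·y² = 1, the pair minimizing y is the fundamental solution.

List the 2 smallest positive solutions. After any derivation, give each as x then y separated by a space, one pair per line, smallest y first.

33 8
2177 528

[4; 8] for √17; ℓ=1 ⇒ convergent index 1
i=0: a=4 ⇒ p=4, q=1
i=1: a=8 ⇒ p=33, q=8
fundamental: x₁=33, y₁=8  (since 1089 − 17·64 = 1)
k=2:  x_2 = 33·33+17·8·8 = 2177,  y_2 = 33·8+8·33 = 528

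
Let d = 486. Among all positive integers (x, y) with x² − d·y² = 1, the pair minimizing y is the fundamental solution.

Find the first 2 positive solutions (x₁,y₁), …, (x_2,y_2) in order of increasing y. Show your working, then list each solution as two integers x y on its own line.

485 22
470449 21340

d=486: √d = [22; 22,44] (ℓ=2, even), read p_1/q_1
i=0: a=22 ⇒ p=22, q=1
i=1: a=22 ⇒ p=485, q=22
→ (485, 22).  Check: 485²=235225, 486·22²=235224, difference 1.
n=2: (485,22)∘(485,22) = (485·485+486·22·22, 485·22+22·485) = (470449,21340)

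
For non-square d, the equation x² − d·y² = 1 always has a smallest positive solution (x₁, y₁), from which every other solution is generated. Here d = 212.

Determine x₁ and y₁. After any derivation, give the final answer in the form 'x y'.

√212 → a₀=14, period (1,1,3,1,1,…,1,1,28); ℓ=14 even so k=13
step 0: (14, 1)  from 14·(1,0) + (0,1)
step 1: (15, 1)  from 1·(14,1) + (1,0)
step 2: (29, 2)  from 1·(15,1) + (14,1)
…
step 4: (131, 9)  from 1·(102,7) + (29,2)
step 5: (233, 16)  from 1·(131,9) + (102,7)
step 6: (364, 25)  from 1·(233,16) + (131,9)
step 7: (2417, 166)  from 6·(364,25) + (233,16)
step 8: (2781, 191)  from 1·(2417,166) + (364,25)
…
step 12: (37114, 2549)  from 1·(29135,2001) + (7979,548)
step 13: (66249, 4550)  from 1·(37114,2549) + (29135,2001)
fundamental: x₁=66249, y₁=4550  (since 4388930001 − 212·20702500 = 1)

66249 4550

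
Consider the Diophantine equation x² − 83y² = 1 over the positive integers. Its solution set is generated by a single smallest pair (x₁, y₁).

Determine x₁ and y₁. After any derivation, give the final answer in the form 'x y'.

82 9

[9; 9,18] for √83; ℓ=2 ⇒ convergent index 1
i=0: a=9 ⇒ p=9, q=1
i=1: a=9 ⇒ p=82, q=9
→ (82, 9).  Check: 82²=6724, 83·9²=6723, difference 1.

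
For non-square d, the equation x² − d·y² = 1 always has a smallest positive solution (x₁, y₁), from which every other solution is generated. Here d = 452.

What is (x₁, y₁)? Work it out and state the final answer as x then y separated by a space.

d=452: √d = [21; 3,1,5,3,10,3,5,1,3,42] (ℓ=10, even), read p_9/q_9
i=0: a=21 ⇒ p=21, q=1
i=1: a=3 ⇒ p=64, q=3
i=2: a=1 ⇒ p=85, q=4
i=3: a=5 ⇒ p=489, q=23
i=4: a=3 ⇒ p=1552, q=73
i=5: a=10 ⇒ p=16009, q=753
i=6: a=3 ⇒ p=49579, q=2332
i=7: a=5 ⇒ p=263904, q=12413
i=8: a=1 ⇒ p=313483, q=14745
i=9: a=3 ⇒ p=1204353, q=56648
→ (1204353, 56648).  Check: 1204353²=1450466148609, 452·56648²=1450466148608, difference 1.

1204353 56648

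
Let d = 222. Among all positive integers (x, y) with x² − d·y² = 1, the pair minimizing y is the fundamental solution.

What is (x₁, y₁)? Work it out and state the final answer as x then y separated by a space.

149 10

d=222: √d = [14; 1,8,1,28] (ℓ=4, even), read p_3/q_3
a_0=14:  p_0=14·1+0=14,  q_0=14·0+1=1
a_1=1:  p_1=1·14+1=15,  q_1=1·1+0=1
a_2=8:  p_2=8·15+14=134,  q_2=8·1+1=9
a_3=1:  p_3=1·134+15=149,  q_3=1·9+1=10
fundamental: x₁=149, y₁=10  (since 22201 − 222·100 = 1)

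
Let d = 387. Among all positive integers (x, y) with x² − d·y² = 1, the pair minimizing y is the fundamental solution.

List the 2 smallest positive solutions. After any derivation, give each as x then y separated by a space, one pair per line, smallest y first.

3482 177
24248647 1232628

[19; 1,2,19,2,1,38] for √387; ℓ=6 ⇒ convergent index 5
a_0=19:  p_0=19·1+0=19,  q_0=19·0+1=1
a_1=1:  p_1=1·19+1=20,  q_1=1·1+0=1
a_2=2:  p_2=2·20+19=59,  q_2=2·1+1=3
…
a_4=2:  p_4=2·1141+59=2341,  q_4=2·58+3=119
a_5=1:  p_5=1·2341+1141=3482,  q_5=1·119+58=177
→ (3482, 177).  Check: 3482²=12124324, 387·177²=12124323, difference 1.
n=2: (3482,177)∘(3482,177) = (3482·3482+387·177·177, 3482·177+177·3482) = (24248647,1232628)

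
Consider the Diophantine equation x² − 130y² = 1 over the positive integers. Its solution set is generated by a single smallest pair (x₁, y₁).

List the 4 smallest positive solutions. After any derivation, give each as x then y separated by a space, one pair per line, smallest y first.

6499 570
84474001 7408860
1097993058499 96300361710
14271713689896001 1251712094097720

d=130: √d = [11; 2,2,22] (ℓ=3, odd), read p_5/q_5
i=0: a=11 ⇒ p=11, q=1
i=1: a=2 ⇒ p=23, q=2
i=2: a=2 ⇒ p=57, q=5
i=3: a=22 ⇒ p=1277, q=112
i=4: a=2 ⇒ p=2611, q=229
i=5: a=2 ⇒ p=6499, q=570
(x₁, y₁) = (6499, 570);  6499² − 130·570² = 1 ✓
k=2:  x_2 = 6499·6499+130·570·570 = 84474001,  y_2 = 6499·570+570·6499 = 7408860
k=3:  x_3 = 6499·84474001+130·570·7408860 = 1097993058499,  y_3 = 6499·7408860+570·84474001 = 96300361710
k=4:  x_4 = 6499·1097993058499+130·570·96300361710 = 14271713689896001,  y_4 = 6499·96300361710+570·1097993058499 = 1251712094097720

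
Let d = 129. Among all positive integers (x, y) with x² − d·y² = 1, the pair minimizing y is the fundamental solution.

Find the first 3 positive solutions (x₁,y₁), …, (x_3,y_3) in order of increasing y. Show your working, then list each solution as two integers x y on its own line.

√129 = [11; 2,1,3,1,6,1,3,1,2,22, …], period ℓ=10 (even) → k=9
k=0  a_k=11  p_k/q_k = 11/1
…
k=3  a_k=3  p_k/q_k = 125/11
k=4  a_k=1  p_k/q_k = 159/14
k=5  a_k=6  p_k/q_k = 1079/95
k=6  a_k=1  p_k/q_k = 1238/109
…
k=8  a_k=1  p_k/q_k = 6031/531
k=9  a_k=2  p_k/q_k = 16855/1484
→ (16855, 1484).  Check: 16855²=284091025, 129·1484²=284091024, difference 1.
(x_2, y_2) = (16855·16855 + 129·1484·1484, 16855·1484 + 1484·16855) = (568182049, 50025640)
(x_3, y_3) = (16855·568182049 + 129·1484·50025640, 16855·50025640 + 1484·568182049) = (19153416854935, 1686364322916)

16855 1484
568182049 50025640
19153416854935 1686364322916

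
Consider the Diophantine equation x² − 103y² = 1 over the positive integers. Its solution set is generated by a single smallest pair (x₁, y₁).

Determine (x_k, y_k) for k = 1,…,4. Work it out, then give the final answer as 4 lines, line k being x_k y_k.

227528 22419
103537981567 10201900464
47115579739725224 4642436017523565
21440227253936863550977 2112568364380001494176

√103 → a₀=10, period (6,1,2,1,1,9,1,1,2,1,6,20); ℓ=12 even so k=11
k=0  a_k=10  p_k/q_k = 10/1
…
k=2  a_k=1  p_k/q_k = 71/7
k=3  a_k=2  p_k/q_k = 203/20
…
k=6  a_k=9  p_k/q_k = 4567/450
…
k=8  a_k=1  p_k/q_k = 9611/947
k=9  a_k=2  p_k/q_k = 24266/2391
k=10  a_k=1  p_k/q_k = 33877/3338
k=11  a_k=6  p_k/q_k = 227528/22419
→ (227528, 22419).  Check: 227528²=51768990784, 103·22419²=51768990783, difference 1.
n=2: (227528,22419)∘(227528,22419) = (227528·227528+103·22419·22419, 227528·22419+22419·227528) = (103537981567,10201900464)
n=3: (103537981567,10201900464)∘(227528,22419) = (227528·103537981567+103·22419·10201900464, 227528·10201900464+22419·103537981567) = (47115579739725224,4642436017523565)
n=4: (47115579739725224,4642436017523565)∘(227528,22419) = (227528·47115579739725224+103·22419·4642436017523565, 227528·4642436017523565+22419·47115579739725224) = (21440227253936863550977,2112568364380001494176)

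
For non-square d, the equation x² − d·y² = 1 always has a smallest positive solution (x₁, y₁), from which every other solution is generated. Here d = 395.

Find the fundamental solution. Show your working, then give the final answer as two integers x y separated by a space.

d=395: √d = [19; 1,6,1,38] (ℓ=4, even), read p_3/q_3
step 0: (19, 1)  from 19·(1,0) + (0,1)
step 1: (20, 1)  from 1·(19,1) + (1,0)
step 2: (139, 7)  from 6·(20,1) + (19,1)
step 3: (159, 8)  from 1·(139,7) + (20,1)
→ (159, 8).  Check: 159²=25281, 395·8²=25280, difference 1.

159 8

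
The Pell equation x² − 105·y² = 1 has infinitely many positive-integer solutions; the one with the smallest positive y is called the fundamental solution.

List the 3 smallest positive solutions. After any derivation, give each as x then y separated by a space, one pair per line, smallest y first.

41 4
3361 328
275561 26892

d=105: √d = [10; 4,20] (ℓ=2, even), read p_1/q_1
step 0: (10, 1)  from 10·(1,0) + (0,1)
step 1: (41, 4)  from 4·(10,1) + (1,0)
→ (41, 4).  Check: 41²=1681, 105·4²=1680, difference 1.
n=2: (41,4)∘(41,4) = (41·41+105·4·4, 41·4+4·41) = (3361,328)
n=3: (3361,328)∘(41,4) = (41·3361+105·4·328, 41·328+4·3361) = (275561,26892)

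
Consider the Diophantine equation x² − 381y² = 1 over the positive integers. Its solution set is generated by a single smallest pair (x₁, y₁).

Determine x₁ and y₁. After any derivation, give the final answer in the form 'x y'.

1015 52

d=381: √d = [19; 1,1,12,1,1,38] (ℓ=6, even), read p_5/q_5
a_0=19:  p_0=19·1+0=19,  q_0=19·0+1=1
…
a_2=1:  p_2=1·20+19=39,  q_2=1·1+1=2
a_3=12:  p_3=12·39+20=488,  q_3=12·2+1=25
a_4=1:  p_4=1·488+39=527,  q_4=1·25+2=27
a_5=1:  p_5=1·527+488=1015,  q_5=1·27+25=52
(x₁, y₁) = (1015, 52);  1015² − 381·52² = 1 ✓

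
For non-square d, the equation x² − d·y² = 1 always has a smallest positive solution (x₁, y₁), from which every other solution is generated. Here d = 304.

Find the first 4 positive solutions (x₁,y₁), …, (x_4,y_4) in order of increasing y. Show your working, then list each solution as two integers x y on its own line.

√304 = [17; 2,3,2,1,1,1,1,1,2,3,2,34, …], period ℓ=12 (even) → k=11
k=0  a_k=17  p_k/q_k = 17/1
…
k=4  a_k=1  p_k/q_k = 401/23
…
k=8  a_k=1  p_k/q_k = 2842/163
k=9  a_k=2  p_k/q_k = 7445/427
k=10  a_k=3  p_k/q_k = 25177/1444
k=11  a_k=2  p_k/q_k = 57799/3315
(x₁, y₁) = (57799, 3315);  57799² − 304·3315² = 1 ✓
k=2:  x_2 = 57799·57799+304·3315·3315 = 6681448801,  y_2 = 57799·3315+3315·57799 = 383207370
k=3:  x_3 = 57799·6681448801+304·3315·383207370 = 772362118440199,  y_3 = 57799·383207370+3315·6681448801 = 44298005553945
k=4:  x_4 = 57799·772362118440199+304·3315·44298005553945 = 89283516160768675201,  y_4 = 57799·44298005553945+3315·772362118440199 = 5120760845641726740

57799 3315
6681448801 383207370
772362118440199 44298005553945
89283516160768675201 5120760845641726740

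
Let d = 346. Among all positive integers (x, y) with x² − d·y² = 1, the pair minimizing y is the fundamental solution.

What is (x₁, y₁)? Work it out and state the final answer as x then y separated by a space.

d=346: √d = [18; 1,1,1,1,36] (ℓ=5, odd), read p_9/q_9
a_0=18:  p_0=18·1+0=18,  q_0=18·0+1=1
…
a_5=36:  p_5=36·93+56=3404,  q_5=36·5+3=183
…
a_8=1:  p_8=1·6901+3497=10398,  q_8=1·371+188=559
a_9=1:  p_9=1·10398+6901=17299,  q_9=1·559+371=930
(x₁, y₁) = (17299, 930);  17299² − 346·930² = 1 ✓

17299 930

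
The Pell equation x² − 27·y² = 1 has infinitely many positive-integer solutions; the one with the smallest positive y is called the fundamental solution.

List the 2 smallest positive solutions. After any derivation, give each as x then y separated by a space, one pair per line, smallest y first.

26 5
1351 260

√27 → a₀=5, period (5,10); ℓ=2 even so k=1
step 0: (5, 1)  from 5·(1,0) + (0,1)
step 1: (26, 5)  from 5·(5,1) + (1,0)
(x₁, y₁) = (26, 5);  26² − 27·5² = 1 ✓
(26+5√27)^2 = 1351 + 260√27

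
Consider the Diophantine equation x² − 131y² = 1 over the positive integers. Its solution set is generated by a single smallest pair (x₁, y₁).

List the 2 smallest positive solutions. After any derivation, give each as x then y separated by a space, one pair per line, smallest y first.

d=131: √d = [11; 2,4,11,4,2,22] (ℓ=6, even), read p_5/q_5
a_0=11:  p_0=11·1+0=11,  q_0=11·0+1=1
…
a_4=4:  p_4=4·1156+103=4727,  q_4=4·101+9=413
a_5=2:  p_5=2·4727+1156=10610,  q_5=2·413+101=927
(x₁, y₁) = (10610, 927);  10610² − 131·927² = 1 ✓
n=2: (10610,927)∘(10610,927) = (10610·10610+131·927·927, 10610·927+927·10610) = (225144199,19670940)

10610 927
225144199 19670940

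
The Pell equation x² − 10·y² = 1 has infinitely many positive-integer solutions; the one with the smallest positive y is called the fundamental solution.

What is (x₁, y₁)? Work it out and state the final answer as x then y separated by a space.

19 6

√10 = [3; 6, …], period ℓ=1 (odd) → k=1
step 0: (3, 1)  from 3·(1,0) + (0,1)
step 1: (19, 6)  from 6·(3,1) + (1,0)
(x₁, y₁) = (19, 6);  19² − 10·6² = 1 ✓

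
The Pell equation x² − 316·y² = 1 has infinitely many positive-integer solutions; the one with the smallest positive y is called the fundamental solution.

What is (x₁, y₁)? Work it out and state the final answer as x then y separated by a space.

12799 720

[17; 1,3,2,8,2,3,1,34] for √316; ℓ=8 ⇒ convergent index 7
step 0: (17, 1)  from 17·(1,0) + (0,1)
…
step 4: (1351, 76)  from 8·(160,9) + (71,4)
…
step 6: (9937, 559)  from 3·(2862,161) + (1351,76)
step 7: (12799, 720)  from 1·(9937,559) + (2862,161)
fundamental: x₁=12799, y₁=720  (since 163814401 − 316·518400 = 1)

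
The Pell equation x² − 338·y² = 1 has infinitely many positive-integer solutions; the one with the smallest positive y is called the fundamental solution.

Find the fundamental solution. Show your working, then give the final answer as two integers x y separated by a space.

[18; 2,1,1,2,36] for √338; ℓ=5 ⇒ convergent index 9
a_0=18:  p_0=18·1+0=18,  q_0=18·0+1=1
…
a_4=2:  p_4=2·92+55=239,  q_4=2·5+3=13
…
a_8=1:  p_8=1·26327+17631=43958,  q_8=1·1432+959=2391
a_9=2:  p_9=2·43958+26327=114243,  q_9=2·2391+1432=6214
fundamental: x₁=114243, y₁=6214  (since 13051463049 − 338·38613796 = 1)

114243 6214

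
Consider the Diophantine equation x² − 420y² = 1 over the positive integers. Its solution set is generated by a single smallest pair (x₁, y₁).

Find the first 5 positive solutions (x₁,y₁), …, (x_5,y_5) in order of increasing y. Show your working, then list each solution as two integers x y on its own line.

[20; 2,40] for √420; ℓ=2 ⇒ convergent index 1
a_0=20:  p_0=20·1+0=20,  q_0=20·0+1=1
a_1=2:  p_1=2·20+1=41,  q_1=2·1+0=2
→ (41, 2).  Check: 41²=1681, 420·2²=1680, difference 1.
k=2:  x_2 = 41·41+420·2·2 = 3361,  y_2 = 41·2+2·41 = 164
k=3:  x_3 = 41·3361+420·2·164 = 275561,  y_3 = 41·164+2·3361 = 13446
k=4:  x_4 = 41·275561+420·2·13446 = 22592641,  y_4 = 41·13446+2·275561 = 1102408
k=5:  x_5 = 41·22592641+420·2·1102408 = 1852321001,  y_5 = 41·1102408+2·22592641 = 90384010

41 2
3361 164
275561 13446
22592641 1102408
1852321001 90384010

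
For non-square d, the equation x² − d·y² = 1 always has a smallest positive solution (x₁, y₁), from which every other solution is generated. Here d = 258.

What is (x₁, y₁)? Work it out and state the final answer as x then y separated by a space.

257 16

√258 → a₀=16, period (16,32); ℓ=2 even so k=1
step 0: (16, 1)  from 16·(1,0) + (0,1)
step 1: (257, 16)  from 16·(16,1) + (1,0)
→ (257, 16).  Check: 257²=66049, 258·16²=66048, difference 1.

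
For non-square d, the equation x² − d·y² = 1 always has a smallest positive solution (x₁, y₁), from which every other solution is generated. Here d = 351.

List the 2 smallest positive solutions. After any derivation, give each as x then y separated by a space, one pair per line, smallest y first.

62425 3332
7793761249 416000200

d=351: √d = [18; 1,2,1,3,2,2,2,3,1,2,1,36] (ℓ=12, even), read p_11/q_11
a_0=18:  p_0=18·1+0=18,  q_0=18·0+1=1
a_1=1:  p_1=1·18+1=19,  q_1=1·1+0=1
a_2=2:  p_2=2·19+18=56,  q_2=2·1+1=3
…
a_4=3:  p_4=3·75+56=281,  q_4=3·4+3=15
a_5=2:  p_5=2·281+75=637,  q_5=2·15+4=34
…
a_7=2:  p_7=2·1555+637=3747,  q_7=2·83+34=200
…
a_10=2:  p_10=2·16543+12796=45882,  q_10=2·883+683=2449
a_11=1:  p_11=1·45882+16543=62425,  q_11=1·2449+883=3332
→ (62425, 3332).  Check: 62425²=3896880625, 351·3332²=3896880624, difference 1.
(62425+3332√351)^2 = 7793761249 + 416000200√351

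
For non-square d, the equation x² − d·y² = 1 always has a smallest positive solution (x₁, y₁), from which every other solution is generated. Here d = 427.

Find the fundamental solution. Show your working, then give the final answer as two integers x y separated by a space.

62 3

√427 → a₀=20, period (1,1,1,40); ℓ=4 even so k=3
k=0  a_k=20  p_k/q_k = 20/1
k=1  a_k=1  p_k/q_k = 21/1
k=2  a_k=1  p_k/q_k = 41/2
k=3  a_k=1  p_k/q_k = 62/3
→ (62, 3).  Check: 62²=3844, 427·3²=3843, difference 1.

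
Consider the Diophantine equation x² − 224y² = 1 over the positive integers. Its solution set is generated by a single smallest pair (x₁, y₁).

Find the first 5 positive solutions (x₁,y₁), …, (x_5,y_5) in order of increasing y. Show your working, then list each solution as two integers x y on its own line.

d=224: √d = [14; 1,28] (ℓ=2, even), read p_1/q_1
step 0: (14, 1)  from 14·(1,0) + (0,1)
step 1: (15, 1)  from 1·(14,1) + (1,0)
→ (15, 1).  Check: 15²=225, 224·1²=224, difference 1.
n=2: (15,1)∘(15,1) = (15·15+224·1·1, 15·1+1·15) = (449,30)
n=3: (449,30)∘(15,1) = (15·449+224·1·30, 15·30+1·449) = (13455,899)
n=4: (13455,899)∘(15,1) = (15·13455+224·1·899, 15·899+1·13455) = (403201,26940)
n=5: (403201,26940)∘(15,1) = (15·403201+224·1·26940, 15·26940+1·403201) = (12082575,807301)

15 1
449 30
13455 899
403201 26940
12082575 807301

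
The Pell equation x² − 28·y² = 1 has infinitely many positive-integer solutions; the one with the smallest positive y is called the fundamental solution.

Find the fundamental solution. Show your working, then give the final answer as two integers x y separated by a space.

d=28: √d = [5; 3,2,3,10] (ℓ=4, even), read p_3/q_3
a_0=5:  p_0=5·1+0=5,  q_0=5·0+1=1
…
a_2=2:  p_2=2·16+5=37,  q_2=2·3+1=7
a_3=3:  p_3=3·37+16=127,  q_3=3·7+3=24
fundamental: x₁=127, y₁=24  (since 16129 − 28·576 = 1)

127 24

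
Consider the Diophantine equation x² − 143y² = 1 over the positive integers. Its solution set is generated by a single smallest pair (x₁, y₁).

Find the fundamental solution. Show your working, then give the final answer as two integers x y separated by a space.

√143 = [11; 1,22, …], period ℓ=2 (even) → k=1
step 0: (11, 1)  from 11·(1,0) + (0,1)
step 1: (12, 1)  from 1·(11,1) + (1,0)
fundamental: x₁=12, y₁=1  (since 144 − 143·1 = 1)

12 1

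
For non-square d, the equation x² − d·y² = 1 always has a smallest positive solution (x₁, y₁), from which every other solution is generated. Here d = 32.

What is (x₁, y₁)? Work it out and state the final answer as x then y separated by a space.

17 3

√32 → a₀=5, period (1,1,1,10); ℓ=4 even so k=3
a_0=5:  p_0=5·1+0=5,  q_0=5·0+1=1
a_1=1:  p_1=1·5+1=6,  q_1=1·1+0=1
a_2=1:  p_2=1·6+5=11,  q_2=1·1+1=2
a_3=1:  p_3=1·11+6=17,  q_3=1·2+1=3
→ (17, 3).  Check: 17²=289, 32·3²=288, difference 1.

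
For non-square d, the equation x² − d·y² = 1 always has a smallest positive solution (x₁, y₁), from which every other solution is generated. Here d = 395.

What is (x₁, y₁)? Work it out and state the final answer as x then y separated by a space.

159 8

√395 = [19; 1,6,1,38, …], period ℓ=4 (even) → k=3
step 0: (19, 1)  from 19·(1,0) + (0,1)
step 1: (20, 1)  from 1·(19,1) + (1,0)
step 2: (139, 7)  from 6·(20,1) + (19,1)
step 3: (159, 8)  from 1·(139,7) + (20,1)
→ (159, 8).  Check: 159²=25281, 395·8²=25280, difference 1.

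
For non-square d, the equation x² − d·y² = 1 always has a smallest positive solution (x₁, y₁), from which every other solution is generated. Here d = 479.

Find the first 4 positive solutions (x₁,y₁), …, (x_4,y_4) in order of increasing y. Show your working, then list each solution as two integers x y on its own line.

2989440 136591
17873503027199 816661198080
106863529779256567680 4882719303976413809
638924220926583633867571201 29193192792157684333155840

[21; 1,7,1,3,2,21,2,3,1,7,1,42] for √479; ℓ=12 ⇒ convergent index 11
step 0: (21, 1)  from 21·(1,0) + (0,1)
…
step 2: (175, 8)  from 7·(22,1) + (21,1)
step 3: (197, 9)  from 1·(175,8) + (22,1)
step 4: (766, 35)  from 3·(197,9) + (175,8)
step 5: (1729, 79)  from 2·(766,35) + (197,9)
step 6: (37075, 1694)  from 21·(1729,79) + (766,35)
step 7: (75879, 3467)  from 2·(37075,1694) + (1729,79)
…
step 10: (2648849, 121029)  from 7·(340591,15562) + (264712,12095)
step 11: (2989440, 136591)  from 1·(2648849,121029) + (340591,15562)
fundamental: x₁=2989440, y₁=136591  (since 8936751513600 − 479·18657101281 = 1)
(x_2, y_2) = (2989440·2989440 + 479·136591·136591, 2989440·136591 + 136591·2989440) = (17873503027199, 816661198080)
(x_3, y_3) = (2989440·17873503027199 + 479·136591·816661198080, 2989440·816661198080 + 136591·17873503027199) = (106863529779256567680, 4882719303976413809)
(x_4, y_4) = (2989440·106863529779256567680 + 479·136591·4882719303976413809, 2989440·4882719303976413809 + 136591·106863529779256567680) = (638924220926583633867571201, 29193192792157684333155840)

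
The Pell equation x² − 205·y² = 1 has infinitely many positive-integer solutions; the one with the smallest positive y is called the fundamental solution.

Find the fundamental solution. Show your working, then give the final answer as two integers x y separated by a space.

39689 2772

√205 = [14; 3,6,1,4,1,6,3,28, …], period ℓ=8 (even) → k=7
step 0: (14, 1)  from 14·(1,0) + (0,1)
…
step 3: (315, 22)  from 1·(272,19) + (43,3)
…
step 5: (1847, 129)  from 1·(1532,107) + (315,22)
step 6: (12614, 881)  from 6·(1847,129) + (1532,107)
step 7: (39689, 2772)  from 3·(12614,881) + (1847,129)
(x₁, y₁) = (39689, 2772);  39689² − 205·2772² = 1 ✓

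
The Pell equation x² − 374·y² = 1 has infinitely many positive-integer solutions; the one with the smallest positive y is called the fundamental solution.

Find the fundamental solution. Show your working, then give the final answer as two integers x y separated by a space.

3365 174

√374 = [19; 2,1,18,1,2,38, …], period ℓ=6 (even) → k=5
a_0=19:  p_0=19·1+0=19,  q_0=19·0+1=1
…
a_4=1:  p_4=1·1083+58=1141,  q_4=1·56+3=59
a_5=2:  p_5=2·1141+1083=3365,  q_5=2·59+56=174
(x₁, y₁) = (3365, 174);  3365² − 374·174² = 1 ✓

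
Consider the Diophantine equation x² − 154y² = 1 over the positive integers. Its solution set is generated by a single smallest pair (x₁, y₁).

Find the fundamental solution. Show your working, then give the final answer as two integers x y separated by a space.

√154 = [12; 2,2,3,1,2,1,3,2,2,24, …], period ℓ=10 (even) → k=9
k=0  a_k=12  p_k/q_k = 12/1
…
k=3  a_k=3  p_k/q_k = 211/17
…
k=8  a_k=2  p_k/q_k = 8724/703
k=9  a_k=2  p_k/q_k = 21295/1716
→ (21295, 1716).  Check: 21295²=453477025, 154·1716²=453477024, difference 1.

21295 1716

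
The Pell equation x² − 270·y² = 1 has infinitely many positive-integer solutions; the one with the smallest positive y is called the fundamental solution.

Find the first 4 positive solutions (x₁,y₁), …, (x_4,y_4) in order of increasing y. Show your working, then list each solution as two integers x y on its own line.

5291 322
55989361 3407404
592479412811 36057148806
6269617090376641 381556745257688

d=270: √d = [16; 2,3,6,3,2,32] (ℓ=6, even), read p_5/q_5
step 0: (16, 1)  from 16·(1,0) + (0,1)
step 1: (33, 2)  from 2·(16,1) + (1,0)
…
step 4: (2284, 139)  from 3·(723,44) + (115,7)
step 5: (5291, 322)  from 2·(2284,139) + (723,44)
fundamental: x₁=5291, y₁=322  (since 27994681 − 270·103684 = 1)
k=2:  x_2 = 5291·5291+270·322·322 = 55989361,  y_2 = 5291·322+322·5291 = 3407404
k=3:  x_3 = 5291·55989361+270·322·3407404 = 592479412811,  y_3 = 5291·3407404+322·55989361 = 36057148806
k=4:  x_4 = 5291·592479412811+270·322·36057148806 = 6269617090376641,  y_4 = 5291·36057148806+322·592479412811 = 381556745257688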